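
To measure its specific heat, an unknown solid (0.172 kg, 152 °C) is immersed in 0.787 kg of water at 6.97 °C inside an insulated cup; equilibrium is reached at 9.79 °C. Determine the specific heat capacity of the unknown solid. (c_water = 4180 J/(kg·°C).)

c ≈ 379 J/(kg·°C)

Energy conservation, ΣQ = 0:
0.172×c×(9.79 − 152) + 0.787×4180×(9.79 − 6.97) = 0
-24.46 c = -9276.8
c = -9276.8/-24.46 ≈ 379.3 J/(kg·°C)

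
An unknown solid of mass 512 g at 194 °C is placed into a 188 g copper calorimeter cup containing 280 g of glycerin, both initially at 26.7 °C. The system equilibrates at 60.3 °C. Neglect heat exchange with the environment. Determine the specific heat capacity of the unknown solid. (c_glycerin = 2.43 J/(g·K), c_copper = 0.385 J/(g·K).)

Let T be the final temperature. ΣQ_i = 0:
512·c·(60.3 − 194) + 280·2.43·(60.3 − 26.7) + 188·0.385·(60.3 − 26.7) = 0
-68454 c = -25293
c = -25293/-68454 ≈ 0.3695 J/(g·K)

c ≈ 0.369 J/(g·K)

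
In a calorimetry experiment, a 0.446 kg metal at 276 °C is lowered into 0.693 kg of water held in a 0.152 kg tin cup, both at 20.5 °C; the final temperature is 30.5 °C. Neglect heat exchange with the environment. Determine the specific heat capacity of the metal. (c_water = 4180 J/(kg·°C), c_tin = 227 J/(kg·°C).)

c ≈ 268 J/(kg·°C)

Heat gained plus heat lost sum to zero:
0.446·c·(30.5 − 276) + 0.693·4180·(30.5 − 20.5) + 0.152·227·(30.5 − 20.5) = 0
-109.49 c = -29312
c = -29312/-109.49 ≈ 267.7 J/(kg·°C)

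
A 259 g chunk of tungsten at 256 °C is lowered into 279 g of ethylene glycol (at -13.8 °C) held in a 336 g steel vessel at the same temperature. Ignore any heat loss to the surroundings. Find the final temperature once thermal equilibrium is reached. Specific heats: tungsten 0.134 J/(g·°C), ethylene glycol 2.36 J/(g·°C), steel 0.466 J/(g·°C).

With ΣQ=0 the equilibrium temperature is the m·c-weighted mean:
T_f = (34.71·256 + 658.44·(-13.8) + 156.58·(-13.8)) / (34.71 + 658.44 + 156.58)
    = -2362.5 / 849.72 ≈ -2.78 °C

T_f ≈ -2.8 °C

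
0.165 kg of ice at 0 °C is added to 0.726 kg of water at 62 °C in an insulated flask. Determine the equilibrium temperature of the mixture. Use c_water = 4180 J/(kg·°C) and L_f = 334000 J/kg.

Energy conservation, ΣQ = 0:
fusion: m_ice L_f = 0.165×334000 = 55110; warm the meltwater: 689.7 T; water: 3034.7(T − 62)
3724.4 T = 188150 − 55110 = 133040
T ≈ 35.72 °C (positive, so assuming full melt was valid).

T_f ≈ 35.7 °C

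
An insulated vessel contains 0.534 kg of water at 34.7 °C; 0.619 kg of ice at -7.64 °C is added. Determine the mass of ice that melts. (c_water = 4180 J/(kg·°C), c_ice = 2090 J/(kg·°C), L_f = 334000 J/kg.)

m_melted ≈ 0.202 kg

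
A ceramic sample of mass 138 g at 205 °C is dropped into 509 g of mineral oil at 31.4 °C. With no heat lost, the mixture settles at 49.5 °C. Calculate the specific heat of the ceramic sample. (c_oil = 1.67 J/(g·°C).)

Conservation of energy gives ΣQ = 0:
138×c×(49.5 − 205) + 509×1.67×(49.5 − 31.4) = 0
-21459 c = -15386
c = -15386/-21459 ≈ 0.717 J/(g·°C)

c ≈ 0.717 J/(g·°C)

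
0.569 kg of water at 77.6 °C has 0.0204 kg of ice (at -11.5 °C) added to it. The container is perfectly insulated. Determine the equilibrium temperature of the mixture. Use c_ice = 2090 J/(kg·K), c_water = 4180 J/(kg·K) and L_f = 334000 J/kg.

Net heat exchanged in the isolated system is zero:
warm ice to 0 °C: 0.0204·2090·(0 − (-11.5)) = 490.31; latent heat to melt: 0.0204·334000 = 6813.6; warm the meltwater: 85.27 T; water: 2378.4(T − 77.6)
2463.7 T = 184565 − 7303.9 = 177261
T ≈ 71.95 °C — above 0 °C, consistent with complete melting.

T_f ≈ 71.9 °C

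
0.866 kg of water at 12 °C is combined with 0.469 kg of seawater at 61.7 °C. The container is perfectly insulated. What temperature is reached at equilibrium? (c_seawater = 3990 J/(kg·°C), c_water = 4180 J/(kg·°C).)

With ΣQ=0 the equilibrium temperature is the m·c-weighted mean:
T_f = (1871.3×61.7 + 3619.9×12) / (1871.3 + 3619.9)
    = 158898 / 5491.2 ≈ 28.94 °C

T_f ≈ 28.9 °C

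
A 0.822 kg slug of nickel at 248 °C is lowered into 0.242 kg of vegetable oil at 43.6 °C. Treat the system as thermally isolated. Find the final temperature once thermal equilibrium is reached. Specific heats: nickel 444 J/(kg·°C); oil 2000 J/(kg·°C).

Taking heat into each body as positive, Σ m c ΔT = 0:
0.822×444×(T − 248) + 0.242×2000×(T − 43.6) = 0
(364.97 + 484) T = 364.97×248 + 484×43.6
T ≈ 131.47 °C

T_f ≈ 131.5 °C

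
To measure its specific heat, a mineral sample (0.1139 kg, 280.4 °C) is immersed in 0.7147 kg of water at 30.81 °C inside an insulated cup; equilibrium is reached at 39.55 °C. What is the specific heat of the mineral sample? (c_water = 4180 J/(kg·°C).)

m_s c (T_s − T_f) = m_water c_water (T_f − T_0):
0.1139×c×(280.4 − 39.55) = 0.7147×4180×(39.55 − 30.81)
27.43 c = 26110  ⇒  c ≈ 951.8 J/(kg·°C)

c ≈ 952 J/(kg·°C)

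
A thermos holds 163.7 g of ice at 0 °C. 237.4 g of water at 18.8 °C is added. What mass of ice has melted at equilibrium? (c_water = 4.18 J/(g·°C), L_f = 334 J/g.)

m_melted ≈ 55.9 g

Cooling the water to 0 °C releases 237.4×4.18×18.8 = 18656 J.
To melt every bit of ice: 163.7×334 = 54676 J.
18656 J < 54676 J, so only part of the ice melts and the system sits at 0 °C.
Mass melted = 18656/334 ≈ 55.86 g.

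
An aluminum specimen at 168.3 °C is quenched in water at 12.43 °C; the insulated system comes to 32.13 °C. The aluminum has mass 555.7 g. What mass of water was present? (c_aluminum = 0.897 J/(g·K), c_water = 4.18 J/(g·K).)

m ≈ 824 g

|Q_aluminum| = |Q_water|:
555.7×0.897×(168.3 − 32.13) = m×4.18×(32.13 − 12.43)
82.35 m = 67876  ⇒  m ≈ 824.3 g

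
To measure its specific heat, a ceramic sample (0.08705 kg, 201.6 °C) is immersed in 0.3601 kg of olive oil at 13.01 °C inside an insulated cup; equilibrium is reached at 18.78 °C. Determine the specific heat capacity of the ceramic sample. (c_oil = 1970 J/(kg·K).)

Let T be the final temperature. ΣQ_i = 0:
0.08705·c·(18.78 − 201.6) + 0.3601·1970·(18.78 − 13.01) = 0
-15.91 c = -4093.2
c = -4093.2/-15.91 ≈ 257.2 J/(kg·K)

c ≈ 257 J/(kg·K)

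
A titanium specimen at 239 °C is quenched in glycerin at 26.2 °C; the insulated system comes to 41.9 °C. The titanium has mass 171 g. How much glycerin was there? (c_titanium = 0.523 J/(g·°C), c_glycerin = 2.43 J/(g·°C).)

m ≈ 462 g

Heat lost by the titanium = heat gained by the glycerin:
171×0.523×(239 − 41.9) = m×2.43×(41.9 − 26.2)
38.15 m = 17627  ⇒  m ≈ 462 g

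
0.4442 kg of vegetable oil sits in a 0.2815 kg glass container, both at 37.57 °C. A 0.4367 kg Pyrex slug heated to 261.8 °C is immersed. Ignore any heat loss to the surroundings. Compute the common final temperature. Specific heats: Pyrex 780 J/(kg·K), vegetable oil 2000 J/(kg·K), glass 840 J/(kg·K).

T_f is the heat-capacity-weighted average of the initial temperatures:
T_f = (340.63*261.8 + 888.4*37.57 + 236.46*37.57) / (340.63 + 888.4 + 236.46)
    = 131437 / 1465.5 ≈ 89.69 °C

T_f ≈ 89.7 °C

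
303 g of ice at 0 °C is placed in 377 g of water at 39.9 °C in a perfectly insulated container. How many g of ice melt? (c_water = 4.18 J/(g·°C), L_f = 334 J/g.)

m_melted ≈ 188 g

Water can give up m c ΔT = 377×4.18×39.9 = 62877 J before reaching 0 °C.
Fully melting the ice requires m_ice L_f = 303×334 = 101202 J.
That's not enough to melt it all — equilibrium is at 0 °C with ice remaining.
m_melted×334 = 62877  ⇒  m_melted ≈ 188.3 g.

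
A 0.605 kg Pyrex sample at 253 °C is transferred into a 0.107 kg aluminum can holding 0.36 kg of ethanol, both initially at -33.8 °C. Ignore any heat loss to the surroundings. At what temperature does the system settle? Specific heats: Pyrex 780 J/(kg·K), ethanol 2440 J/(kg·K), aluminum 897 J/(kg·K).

Energy conservation, ΣQ = 0:
0.605·780·(T − 253) + 0.36·2440·(T − (-33.8)) + 0.107·897·(T − (-33.8)) = 0
1446.3 T = 86457
T = 86457/1446.3 ≈ 59.78 °C

T_f ≈ 59.8 °C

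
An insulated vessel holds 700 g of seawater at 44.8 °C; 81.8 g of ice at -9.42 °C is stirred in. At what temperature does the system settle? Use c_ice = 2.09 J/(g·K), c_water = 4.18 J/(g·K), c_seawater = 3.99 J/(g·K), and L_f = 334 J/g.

Conservation of energy gives ΣQ = 0:
warm ice to 0 °C: 81.8·2.09·(0 − (-9.42)) = 1610.5; melt ice: 81.8·334 = 27321; meltwater 0→T: 81.8·4.18·T = 341.92 T; seawater cools: 700·3.99·(T − 44.8) = 2793(T − 44.8)
3134.9 T = 125126 − 28932 = 96195
T ≈ 30.68 °C. Since T > 0 °C, the all-ice-melts assumption holds.

T_f ≈ 30.7 °C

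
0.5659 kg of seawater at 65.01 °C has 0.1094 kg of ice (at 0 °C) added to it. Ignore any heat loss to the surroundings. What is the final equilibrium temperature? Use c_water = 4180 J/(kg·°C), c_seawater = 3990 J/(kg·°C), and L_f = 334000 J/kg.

T_f ≈ 40.6 °C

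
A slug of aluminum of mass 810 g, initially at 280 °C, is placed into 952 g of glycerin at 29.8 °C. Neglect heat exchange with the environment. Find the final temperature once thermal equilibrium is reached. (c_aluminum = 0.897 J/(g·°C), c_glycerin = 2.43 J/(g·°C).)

T_f ≈ 89.6 °C

Conservation of energy gives ΣQ = 0:
810·0.897·(T − 280) + 952·2.43·(T − 29.8) = 0
(726.57 + 2313.4) T = 726.57·280 + 2313.4·29.8
T = 272378 / 3039.9 = 89.6 °C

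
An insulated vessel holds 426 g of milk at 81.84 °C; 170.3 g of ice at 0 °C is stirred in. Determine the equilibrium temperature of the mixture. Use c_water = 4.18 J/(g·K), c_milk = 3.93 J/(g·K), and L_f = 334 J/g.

Energy balance with sensible and latent terms:
latent heat to melt: 170.3×334 = 56880; warm the meltwater: 711.85 T; milk cools: 426×3.93×(T − 81.84) = 1674.2(T − 81.84)
2386 T = 137015 − 56880 = 80135
T ≈ 33.58 °C. Since T > 0 °C, the all-ice-melts assumption holds.

T_f ≈ 33.6 °C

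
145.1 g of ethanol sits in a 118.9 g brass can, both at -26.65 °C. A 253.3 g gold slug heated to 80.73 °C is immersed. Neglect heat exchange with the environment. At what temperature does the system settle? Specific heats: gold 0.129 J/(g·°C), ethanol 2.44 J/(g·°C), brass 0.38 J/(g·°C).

T_f ≈ -18.5 °C

Taking heat into each body as positive, Σ m c ΔT = 0:
253.3*0.129*(T − 80.73) + 145.1*2.44*(T − (-26.65)) + 118.9*0.38*(T − (-26.65)) = 0
32.68(T − 80.73) + 354.04(T − (-26.65)) + 45.18(T − (-26.65)) = 0
431.9 T = -8001.5
T ≈ -18.53 °C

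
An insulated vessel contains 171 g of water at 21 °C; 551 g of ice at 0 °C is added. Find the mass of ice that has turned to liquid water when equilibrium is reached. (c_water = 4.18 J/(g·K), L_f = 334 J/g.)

Water can give up m c ΔT = 171·4.18·21 = 15010 J before reaching 0 °C.
Fully melting the ice requires m_ice L_f = 551·334 = 184034 J.
15010 J < 184034 J, so only part of the ice melts and the system sits at 0 °C.
Mass melted = 15010/334 ≈ 44.94 g.

m_melted ≈ 44.9 g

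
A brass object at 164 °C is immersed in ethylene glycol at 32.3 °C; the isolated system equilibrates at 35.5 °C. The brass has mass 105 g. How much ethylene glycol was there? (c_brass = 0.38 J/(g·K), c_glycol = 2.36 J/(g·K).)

m ≈ 679 g

Heat lost by the brass = heat gained by the glycol:
105×0.38×(164 − 35.5) = m×2.36×(35.5 − 32.3)
7.552 m = 5127.1  ⇒  m ≈ 678.9 g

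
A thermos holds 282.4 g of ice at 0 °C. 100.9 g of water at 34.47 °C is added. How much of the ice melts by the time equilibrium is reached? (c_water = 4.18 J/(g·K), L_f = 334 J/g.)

m_melted ≈ 43.5 g

Water can give up m c ΔT = 100.9×4.18×34.47 = 14538 J before reaching 0 °C.
To melt every bit of ice: 282.4×334 = 94322 J.
That's not enough to melt it all — equilibrium is at 0 °C with ice remaining.
Mass melted = 14538/334 ≈ 43.53 g.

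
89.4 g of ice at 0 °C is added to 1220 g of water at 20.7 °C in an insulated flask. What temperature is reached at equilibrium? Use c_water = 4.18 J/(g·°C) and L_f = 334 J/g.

T_f ≈ 13.8 °C

Taking heat into each body as positive, Σ m c ΔT = 0:
melt ice: 89.4·334 = 29860
  meltwater 0→T: 89.4·4.18·T = 373.69 T
  water: 5099.6(T − 20.7)
5473.3 T = 105562 − 29860 = 75702
T ≈ 13.83 °C — above 0 °C, consistent with complete melting.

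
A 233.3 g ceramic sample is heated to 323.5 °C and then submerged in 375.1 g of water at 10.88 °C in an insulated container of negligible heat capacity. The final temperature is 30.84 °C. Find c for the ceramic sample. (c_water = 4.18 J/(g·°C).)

Net heat exchanged in the isolated system is zero:
233.3×c×(30.84 − 323.5) + 375.1×4.18×(30.84 − 10.88) = 0
-68278 c = -31296
c = -31296/-68278 ≈ 0.4584 J/(g·°C)

c ≈ 0.458 J/(g·°C)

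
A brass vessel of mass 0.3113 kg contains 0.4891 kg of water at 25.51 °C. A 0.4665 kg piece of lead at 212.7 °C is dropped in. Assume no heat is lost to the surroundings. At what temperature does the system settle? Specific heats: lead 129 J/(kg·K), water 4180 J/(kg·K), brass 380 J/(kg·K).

With ΣQ=0 the equilibrium temperature is the m·c-weighted mean:
T_f = (60.18×212.7 + 2044.4×25.51 + 118.29×25.51) / (60.18 + 2044.4 + 118.29)
    = 67971 / 2222.9 ≈ 30.58 °C

T_f ≈ 30.6 °C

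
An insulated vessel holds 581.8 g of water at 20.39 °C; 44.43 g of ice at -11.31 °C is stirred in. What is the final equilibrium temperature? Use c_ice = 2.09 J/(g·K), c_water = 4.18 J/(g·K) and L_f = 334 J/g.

Sum of m c ΔT and latent-heat terms is zero:
warm ice to 0 °C: 44.43·2.09·(0 − (-11.31)) = 1050.2
  fusion: m_ice L_f = 44.43·334 = 14840
  warm the meltwater: 185.72 T
  water: 2431.9(T − 20.39)
2617.6 T = 49587 − 15890 = 33697
T ≈ 12.87 °C. Since T > 0 °C, the all-ice-melts assumption holds.

T_f ≈ 12.9 °C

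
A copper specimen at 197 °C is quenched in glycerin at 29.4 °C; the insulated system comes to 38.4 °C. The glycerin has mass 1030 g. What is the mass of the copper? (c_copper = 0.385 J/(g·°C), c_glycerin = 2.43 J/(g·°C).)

m ≈ 369 g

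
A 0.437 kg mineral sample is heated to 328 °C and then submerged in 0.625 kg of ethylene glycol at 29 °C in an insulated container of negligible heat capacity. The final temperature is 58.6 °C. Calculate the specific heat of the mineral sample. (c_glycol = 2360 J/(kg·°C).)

m_s c (T_s − T_f) = m_glycol c_glycol (T_f − T_0):
0.437×c×(328 − 58.6) = 0.625×2360×(58.6 − 29)
117.73 c = 43660  ⇒  c ≈ 370.9 J/(kg·°C)

c ≈ 371 J/(kg·°C)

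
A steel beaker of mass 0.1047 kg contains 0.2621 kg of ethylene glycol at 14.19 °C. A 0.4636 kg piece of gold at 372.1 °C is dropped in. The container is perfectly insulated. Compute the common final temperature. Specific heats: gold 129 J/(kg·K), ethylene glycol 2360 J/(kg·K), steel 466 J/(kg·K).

With ΣQ=0 the equilibrium temperature is the m·c-weighted mean:
T_f = (59.8*372.1 + 618.56*14.19 + 48.79*14.19) / (59.8 + 618.56 + 48.79)
    = 31723 / 727.15 ≈ 43.63 °C

T_f ≈ 43.6 °C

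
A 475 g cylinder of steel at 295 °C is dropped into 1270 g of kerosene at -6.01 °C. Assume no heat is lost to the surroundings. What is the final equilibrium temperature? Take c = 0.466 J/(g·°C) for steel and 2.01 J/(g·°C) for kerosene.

Taking heat into each body as positive, Σ m c ΔT = 0:
475·0.466·(T − 295) + 1270·2.01·(T − (-6.01)) = 0
2774 T = 49957
T = 49957/2774 ≈ 18.01 °C

T_f ≈ 18.0 °C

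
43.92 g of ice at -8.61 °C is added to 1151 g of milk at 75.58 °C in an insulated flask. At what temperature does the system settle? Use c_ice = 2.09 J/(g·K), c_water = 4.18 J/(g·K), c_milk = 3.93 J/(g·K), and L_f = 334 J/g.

Energy balance with sensible and latent terms:
warm ice to 0 °C: 43.92·2.09·(0 − (-8.61)) = 790.34
  latent heat to melt: 43.92·334 = 14669
  warm the meltwater: 183.59 T
  milk: 4523.4(T − 75.58)
4707 T = 341881 − 15460 = 326421
T ≈ 69.35 °C (positive, so assuming full melt was valid).

T_f ≈ 69.3 °C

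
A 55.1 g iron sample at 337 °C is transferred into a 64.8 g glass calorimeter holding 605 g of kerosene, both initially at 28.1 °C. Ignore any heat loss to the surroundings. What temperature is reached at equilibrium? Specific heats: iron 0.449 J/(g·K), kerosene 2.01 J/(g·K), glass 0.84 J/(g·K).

T_f ≈ 34.0 °C

Energy conservation, ΣQ = 0:
55.1*0.449*(T − 337) + 605*2.01*(T − 28.1) + 64.8*0.84*(T − 28.1) = 0
24.74(T − 337) + 1216(T − 28.1) + 54.43(T − 28.1) = 0
1295.2 T = 44038
T = 44038 / 1295.2 = 34 °C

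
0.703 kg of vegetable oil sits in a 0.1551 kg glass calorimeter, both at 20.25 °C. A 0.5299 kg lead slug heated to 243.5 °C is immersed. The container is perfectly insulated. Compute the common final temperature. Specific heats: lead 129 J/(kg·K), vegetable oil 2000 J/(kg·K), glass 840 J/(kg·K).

T_f ≈ 29.8 °C

Setting the total heat transfer to zero:
0.5299*129*(T − 243.5) + 0.703*2000*(T − 20.25) + 0.1551*840*(T − 20.25) = 0
1604.6 T = 47755
T ≈ 29.76 °C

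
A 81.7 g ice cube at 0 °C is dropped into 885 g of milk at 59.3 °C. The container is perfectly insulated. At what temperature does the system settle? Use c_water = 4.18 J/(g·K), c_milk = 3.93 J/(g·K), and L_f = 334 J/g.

T_f ≈ 46.9 °C

Net heat exchanged in the isolated system is zero:
latent heat to melt: 81.7×334 = 27288
  meltwater 0→T: 81.7×4.18×T = 341.51 T
  milk cools: 885×3.93×(T − 59.3) = 3478.1(T − 59.3)
3819.6 T = 206248 − 27288 = 178961
T ≈ 46.85 °C. Since T > 0 °C, the all-ice-melts assumption holds.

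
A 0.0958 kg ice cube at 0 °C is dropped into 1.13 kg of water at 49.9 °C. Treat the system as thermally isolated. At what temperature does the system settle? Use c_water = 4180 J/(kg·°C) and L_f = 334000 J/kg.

Sum of m c ΔT and latent-heat terms is zero:
latent heat to melt: 0.0958·334000 = 31997; warm the meltwater: 400.44 T; water: 4723.4(T − 49.9)
5123.8 T = 235698 − 31997 = 203700
T ≈ 39.76 °C — above 0 °C, consistent with complete melting.

T_f ≈ 39.8 °C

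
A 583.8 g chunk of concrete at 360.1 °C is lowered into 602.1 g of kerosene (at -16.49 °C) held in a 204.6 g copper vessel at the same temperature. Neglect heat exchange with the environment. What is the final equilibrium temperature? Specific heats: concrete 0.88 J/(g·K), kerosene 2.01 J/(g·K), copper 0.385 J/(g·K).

Setting the total heat transfer to zero:
583.8·0.88·(T − 360.1) + 602.1·2.01·(T − (-16.49)) + 204.6·0.385·(T − (-16.49)) = 0
513.74(T − 360.1) + 1210.2(T − (-16.49)) + 78.77(T − (-16.49)) = 0
(513.74 + 1210.2 + 78.77) T = 513.74·360.1 + 1210.2·(-16.49) + 78.77·(-16.49)
T = 163744/1802.7 ≈ 90.83 °C

T_f ≈ 90.8 °C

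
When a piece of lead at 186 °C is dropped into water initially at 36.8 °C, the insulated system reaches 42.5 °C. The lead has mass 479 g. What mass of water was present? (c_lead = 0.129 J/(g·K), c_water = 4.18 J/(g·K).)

|Q_lead| = |Q_water|:
479·0.129·(186 − 42.5) = m·4.18·(42.5 − 36.8)
23.83 m = 8867  ⇒  m ≈ 372.2 g

m ≈ 372 g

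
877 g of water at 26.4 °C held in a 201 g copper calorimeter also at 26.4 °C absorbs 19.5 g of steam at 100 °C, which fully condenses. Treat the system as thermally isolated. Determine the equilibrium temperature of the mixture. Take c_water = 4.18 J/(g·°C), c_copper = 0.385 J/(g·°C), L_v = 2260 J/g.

T_f ≈ 39.5 °C

Setting the total heat transfer to zero:
latent heat released on condensation: 19.5×2260 = 44070
  condensed water 100 °C→T: 81.51(T − 100)
  water warms: 877×4.18×(T − 26.4) = 3665.9(T − 26.4)
  copper cup: 201×0.385×(T − 26.4) = 77.39(T − 26.4)
3824.8 T = 44070 + 8151 + 98822 = 151043
T ≈ 39.49 °C, under the boiling point, so the assumption holds.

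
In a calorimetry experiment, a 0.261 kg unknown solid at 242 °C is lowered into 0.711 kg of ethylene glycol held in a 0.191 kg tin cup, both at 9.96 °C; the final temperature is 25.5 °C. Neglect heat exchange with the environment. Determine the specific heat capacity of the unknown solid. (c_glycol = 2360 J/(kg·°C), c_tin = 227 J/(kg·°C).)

Heat gained plus heat lost sum to zero:
0.261·c·(25.5 − 242) + 0.711·2360·(25.5 − 9.96) + 0.191·227·(25.5 − 9.96) = 0
-56.51 c = -26749
c = -26749/-56.51 ≈ 473.4 J/(kg·°C)

c ≈ 473 J/(kg·°C)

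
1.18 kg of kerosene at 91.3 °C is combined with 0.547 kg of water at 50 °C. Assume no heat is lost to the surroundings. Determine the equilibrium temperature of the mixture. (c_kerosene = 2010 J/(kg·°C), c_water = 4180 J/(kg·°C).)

Net heat exchanged in the isolated system is zero:
1.18·2010·(T − 91.3) + 0.547·4180·(T − 50) = 0
4658.3 T = 330868
T = 330868/4658.3 ≈ 71.03 °C

T_f ≈ 71.0 °C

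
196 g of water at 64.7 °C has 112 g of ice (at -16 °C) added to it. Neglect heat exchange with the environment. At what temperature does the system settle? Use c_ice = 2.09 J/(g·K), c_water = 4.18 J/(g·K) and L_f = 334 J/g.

Taking heat into each body as positive, Σ m c ΔT = 0:
ice -16→0 °C: 112×2.09×16 = 3745.3
  fusion: m_ice L_f = 112×334 = 37408
  warm the meltwater: 468.16 T
  water: 819.28(T − 64.7)
1287.4 T = 53007 − 41153 = 11854
T ≈ 9.21 °C — above 0 °C, consistent with complete melting.

T_f ≈ 9.2 °C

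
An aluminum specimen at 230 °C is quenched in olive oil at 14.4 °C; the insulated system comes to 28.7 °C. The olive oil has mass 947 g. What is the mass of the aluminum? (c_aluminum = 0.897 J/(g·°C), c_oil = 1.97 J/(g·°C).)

|Q_aluminum| = |Q_oil|:
m×0.897×(230 − 28.7) = 947×1.97×(28.7 − 14.4)
180.57 m = 26678  ⇒  m ≈ 147.7 g

m ≈ 148 g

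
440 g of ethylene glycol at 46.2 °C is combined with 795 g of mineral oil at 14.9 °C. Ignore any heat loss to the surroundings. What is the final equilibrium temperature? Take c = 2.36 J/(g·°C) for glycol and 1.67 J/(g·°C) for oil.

T_f ≈ 28.6 °C

Heat gained plus heat lost sum to zero:
440*2.36*(T − 46.2) + 795*1.67*(T − 14.9) = 0
(1038.4 + 1327.6) T = 1038.4*46.2 + 1327.6*14.9
T = 67756 / 2366 = 28.6 °C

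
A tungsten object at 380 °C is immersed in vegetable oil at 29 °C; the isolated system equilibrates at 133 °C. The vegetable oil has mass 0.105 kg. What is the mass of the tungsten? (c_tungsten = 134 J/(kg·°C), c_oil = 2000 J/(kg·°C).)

m ≈ 0.66 kg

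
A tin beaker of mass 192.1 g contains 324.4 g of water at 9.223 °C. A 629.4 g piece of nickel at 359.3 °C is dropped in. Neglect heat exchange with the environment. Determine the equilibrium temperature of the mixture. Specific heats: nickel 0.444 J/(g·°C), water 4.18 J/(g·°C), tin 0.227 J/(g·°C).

T_f ≈ 67.5 °C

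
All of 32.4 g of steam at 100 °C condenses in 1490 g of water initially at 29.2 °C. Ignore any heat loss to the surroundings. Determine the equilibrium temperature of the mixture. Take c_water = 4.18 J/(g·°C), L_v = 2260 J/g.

T_f ≈ 42.2 °C

Energy balance with sensible and latent terms:
steam→water at 100 °C releases m L_v = 32.4·2260 = 73224; condensate cools 100→T: 32.4·4.18·(T − 100) = 135.43(T − 100); water warms: 1490·4.18·(T − 29.2) = 6228.2(T − 29.2)
6363.6 T = 73224 + 13543 + 181863 = 268631
T ≈ 42.21 °C, under the boiling point, so the assumption holds.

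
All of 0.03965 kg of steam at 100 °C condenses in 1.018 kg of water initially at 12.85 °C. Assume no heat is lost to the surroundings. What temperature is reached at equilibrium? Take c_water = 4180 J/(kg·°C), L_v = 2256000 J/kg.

T_f ≈ 36.4 °C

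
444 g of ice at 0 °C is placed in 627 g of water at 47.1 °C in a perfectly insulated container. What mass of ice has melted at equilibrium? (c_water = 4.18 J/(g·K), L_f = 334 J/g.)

Cooling the water to 0 °C releases 627·4.18·47.1 = 123443 J.
Melting all 444 g of ice would need 444·334 = 148296 J.
123443 J < 148296 J, so only part of the ice melts and the system sits at 0 °C.
m_melted·334 = 123443  ⇒  m_melted ≈ 369.6 g.

m_melted ≈ 370 g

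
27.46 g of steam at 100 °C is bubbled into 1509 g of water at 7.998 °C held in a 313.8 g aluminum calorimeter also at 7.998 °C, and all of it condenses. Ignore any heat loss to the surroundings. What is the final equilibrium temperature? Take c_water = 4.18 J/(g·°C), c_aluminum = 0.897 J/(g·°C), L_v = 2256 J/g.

Let T be the final temperature. ΣQ_i = 0:
latent heat released on condensation: 27.46·2256 = 61950; condensate cools 100→T: 27.46·4.18·(T − 100) = 114.78(T − 100); water warms: 1509·4.18·(T − 7.998) = 6307.6(T − 7.998); aluminum cup: 313.8·0.897·(T − 7.998) = 281.48(T − 7.998)
6703.9 T = 61950 + 11478 + 52700 = 126128
T ≈ 18.81 °C — below 100 °C, confirming all the steam condensed.

T_f ≈ 18.8 °C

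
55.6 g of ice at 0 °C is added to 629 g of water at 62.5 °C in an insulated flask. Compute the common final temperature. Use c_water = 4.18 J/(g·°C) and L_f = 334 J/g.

T_f ≈ 50.9 °C

Setting the total heat transfer to zero:
latent heat to melt: 55.6×334 = 18570
  meltwater 0→T: 55.6×4.18×T = 232.41 T
  water cools: 629×4.18×(T − 62.5) = 2629.2(T − 62.5)
2861.6 T = 164326 − 18570 = 145756
T ≈ 50.93 °C — above 0 °C, consistent with complete melting.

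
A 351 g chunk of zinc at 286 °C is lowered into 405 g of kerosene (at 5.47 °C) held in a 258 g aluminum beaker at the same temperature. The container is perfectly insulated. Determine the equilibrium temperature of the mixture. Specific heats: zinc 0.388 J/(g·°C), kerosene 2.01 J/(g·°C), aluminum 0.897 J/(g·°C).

T_f ≈ 37.8 °C

Taking heat into each body as positive, Σ m c ΔT = 0:
351·0.388·(T − 286) + 405·2.01·(T − 5.47) + 258·0.897·(T − 5.47) = 0
136.19(T − 286) + 814.05(T − 5.47) + 231.43(T − 5.47) = 0
1181.7 T = 44669
T ≈ 37.80 °C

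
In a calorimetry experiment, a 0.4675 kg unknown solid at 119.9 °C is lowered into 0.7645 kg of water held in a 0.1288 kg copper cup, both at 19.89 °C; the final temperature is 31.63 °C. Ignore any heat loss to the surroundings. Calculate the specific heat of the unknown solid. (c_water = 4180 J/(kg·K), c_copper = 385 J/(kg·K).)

c ≈ 923 J/(kg·K)

Heat gained plus heat lost sum to zero:
0.4675×c×(31.63 − 119.9) + 0.7645×4180×(31.63 − 19.89) + 0.1288×385×(31.63 − 19.89) = 0
-41.27 c = -38099
c = -38099/-41.27 ≈ 923.2 J/(kg·K)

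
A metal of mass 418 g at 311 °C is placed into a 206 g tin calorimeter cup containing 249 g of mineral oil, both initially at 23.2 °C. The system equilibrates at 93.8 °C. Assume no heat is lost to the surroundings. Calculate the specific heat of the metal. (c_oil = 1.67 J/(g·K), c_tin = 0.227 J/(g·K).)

Let T be the final temperature. ΣQ_i = 0:
418·c·(93.8 − 311) + 249·1.67·(93.8 − 23.2) + 206·0.227·(93.8 − 23.2) = 0
-90790 c = -32659
c = -32659/-90790 ≈ 0.3597 J/(g·K)

c ≈ 0.36 J/(g·K)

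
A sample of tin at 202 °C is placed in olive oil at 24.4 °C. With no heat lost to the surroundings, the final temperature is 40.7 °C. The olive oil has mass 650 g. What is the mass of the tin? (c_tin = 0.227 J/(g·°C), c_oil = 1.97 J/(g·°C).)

Let T be the final temperature. ΣQ_i = 0:
m·0.227·(40.7 − 202) + 650·1.97·(40.7 − 24.4) = 0
-36.62 m = -20872
m = -20872/-36.62 ≈ 570 g

m ≈ 570 g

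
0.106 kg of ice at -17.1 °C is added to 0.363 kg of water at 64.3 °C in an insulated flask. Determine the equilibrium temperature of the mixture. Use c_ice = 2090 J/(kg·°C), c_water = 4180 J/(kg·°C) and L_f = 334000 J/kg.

T_f ≈ 29.8 °C

Conservation of energy gives ΣQ = 0:
ice -17.1→0 °C: 0.106×2090×17.1 = 3788.3; melt ice: 0.106×334000 = 35404; warm the meltwater: 443.08 T; water: 1517.3(T − 64.3)
1960.4 T = 97565 − 39192 = 58373
T ≈ 29.78 °C. Since T > 0 °C, the all-ice-melts assumption holds.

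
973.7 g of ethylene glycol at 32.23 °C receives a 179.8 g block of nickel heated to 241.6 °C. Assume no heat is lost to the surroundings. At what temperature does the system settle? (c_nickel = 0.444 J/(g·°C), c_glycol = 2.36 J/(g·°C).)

T_f is the heat-capacity-weighted average of the initial temperatures:
T_f = (79.83*241.6 + 2297.9*32.23) / (79.83 + 2297.9)
    = 93350 / 2377.8 ≈ 39.26 °C

T_f ≈ 39.3 °C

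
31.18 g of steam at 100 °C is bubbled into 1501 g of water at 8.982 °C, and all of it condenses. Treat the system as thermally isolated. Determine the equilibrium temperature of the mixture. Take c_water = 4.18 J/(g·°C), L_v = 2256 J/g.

Energy balance with sensible and latent terms:
latent heat released on condensation: 31.18×2256 = 70342
  condensed water 100 °C→T: 130.33(T − 100)
  water warms: 1501×4.18×(T − 8.982) = 6274.2(T − 8.982)
6404.5 T = 70342 + 13033 + 56355 = 139730
T ≈ 21.82 °C, under the boiling point, so the assumption holds.

T_f ≈ 21.8 °C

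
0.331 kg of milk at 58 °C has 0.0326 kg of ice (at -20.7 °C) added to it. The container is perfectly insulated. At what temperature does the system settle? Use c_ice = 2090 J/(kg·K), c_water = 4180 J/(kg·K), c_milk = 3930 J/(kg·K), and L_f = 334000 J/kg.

Let T be the final temperature. ΣQ_i = 0:
ice -20.7→0 °C: 0.0326·2090·20.7 = 1410.4
  melt ice: 0.0326·334000 = 10888
  warm the meltwater: 136.27 T
  milk cools: 0.331·3930·(T − 58) = 1300.8(T − 58)
1437.1 T = 75448 − 12299 = 63149
T ≈ 43.94 °C (positive, so assuming full melt was valid).

T_f ≈ 43.9 °C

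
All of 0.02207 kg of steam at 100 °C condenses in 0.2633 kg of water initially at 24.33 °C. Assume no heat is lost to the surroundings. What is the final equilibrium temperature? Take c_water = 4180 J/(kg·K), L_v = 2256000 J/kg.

Taking heat into each body as positive, Σ m c ΔT = 0:
condense steam: −0.02207×2256000 = −49790
  condensed water 100 °C→T: 92.25(T − 100)
  water warms: 0.2633×4180×(T − 24.33) = 1100.6(T − 24.33)
1192.8 T = 49790 + 9225.3 + 26777 = 85793
T ≈ 71.92 °C — below 100 °C, confirming all the steam condensed.

T_f ≈ 71.9 °C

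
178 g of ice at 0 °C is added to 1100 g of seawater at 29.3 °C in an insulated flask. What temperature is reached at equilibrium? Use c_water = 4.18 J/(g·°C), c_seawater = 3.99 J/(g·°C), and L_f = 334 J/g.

T_f ≈ 13.5 °C

Taking heat into each body as positive, Σ m c ΔT = 0:
latent heat to melt: 178×334 = 59452; meltwater 0→T: 178×4.18×T = 744.04 T; seawater: 4389(T − 29.3)
5133 T = 128598 − 59452 = 69146
T ≈ 13.47 °C (positive, so assuming full melt was valid).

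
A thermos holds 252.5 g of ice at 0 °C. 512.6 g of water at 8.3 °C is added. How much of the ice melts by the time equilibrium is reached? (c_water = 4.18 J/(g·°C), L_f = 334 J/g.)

m_melted ≈ 53.2 g

Water can give up m c ΔT = 512.6·4.18·8.3 = 17784 J before reaching 0 °C.
To melt every bit of ice: 252.5·334 = 84335 J.
17784 J < 84335 J, so only part of the ice melts and the system sits at 0 °C.
Mass melted = 17784/334 ≈ 53.25 g.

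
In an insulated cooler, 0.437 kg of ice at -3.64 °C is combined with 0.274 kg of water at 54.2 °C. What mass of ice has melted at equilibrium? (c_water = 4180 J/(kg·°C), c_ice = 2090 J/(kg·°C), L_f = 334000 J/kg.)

m_melted ≈ 0.176 kg

Cooling the water to 0 °C releases 0.274×4180×54.2 = 62076 J.
Warming the ice to 0 °C takes 0.437×2090×3.64 = 3324.5 J, leaving 58752 J for melting.
Fully melting the ice requires m_ice L_f = 0.437×334000 = 145958 J.
That's not enough to melt it all — equilibrium is at 0 °C with ice remaining.
Mass melted = 58752/334000 ≈ 0.1759 kg.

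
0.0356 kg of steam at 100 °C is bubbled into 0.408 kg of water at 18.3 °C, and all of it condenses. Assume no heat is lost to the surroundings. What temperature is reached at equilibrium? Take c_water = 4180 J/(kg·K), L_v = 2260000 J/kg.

T_f ≈ 68.2 °C

Let T be the final temperature. ΣQ_i = 0:
steam→water at 100 °C releases m L_v = 0.0356×2260000 = 80456; condensed water 100 °C→T: 148.81(T − 100); water warms: 0.408×4180×(T − 18.3) = 1705.4(T − 18.3)
1854.2 T = 80456 + 14881 + 31210 = 126546
T ≈ 68.25 °C, under the boiling point, so the assumption holds.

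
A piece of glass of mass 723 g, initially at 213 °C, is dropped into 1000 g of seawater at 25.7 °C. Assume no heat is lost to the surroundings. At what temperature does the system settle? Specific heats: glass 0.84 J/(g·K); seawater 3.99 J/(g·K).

T_f ≈ 50.4 °C

Let T be the final temperature. ΣQ_i = 0:
723·0.84·(T − 213) + 1000·3.99·(T − 25.7) = 0
(607.32 + 3990) T = 607.32·213 + 3990·25.7
T ≈ 50.44 °C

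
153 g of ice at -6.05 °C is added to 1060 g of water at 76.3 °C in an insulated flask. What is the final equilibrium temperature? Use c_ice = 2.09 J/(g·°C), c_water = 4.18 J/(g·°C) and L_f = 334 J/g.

Energy conservation, ΣQ = 0:
warm ice to 0 °C: 153·2.09·(0 − (-6.05)) = 1934.6; latent heat to melt: 153·334 = 51102; meltwater 0→T: 153·4.18·T = 639.54 T; water: 4430.8(T − 76.3)
5070.3 T = 338070 − 53037 = 285033
T ≈ 56.22 °C — above 0 °C, consistent with complete melting.

T_f ≈ 56.2 °C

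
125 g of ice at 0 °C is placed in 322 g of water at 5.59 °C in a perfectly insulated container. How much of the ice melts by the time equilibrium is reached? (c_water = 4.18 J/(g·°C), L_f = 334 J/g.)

m_melted ≈ 22.5 g

Cooling the water to 0 °C releases 322×4.18×5.59 = 7523.9 J.
Melting all 125 g of ice would need 125×334 = 41750 J.
Since 7523.9 < 41750 J, not all the ice melts; equilibrium is at 0 °C.
m_melted×334 = 7523.9  ⇒  m_melted ≈ 22.53 g.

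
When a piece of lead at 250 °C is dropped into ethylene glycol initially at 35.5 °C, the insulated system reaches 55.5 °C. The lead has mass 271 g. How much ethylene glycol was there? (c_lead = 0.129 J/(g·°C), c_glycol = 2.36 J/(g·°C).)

Heat lost by the lead = heat gained by the glycol:
271×0.129×(250 − 55.5) = m×2.36×(55.5 − 35.5)
47.2 m = 6799.5  ⇒  m ≈ 144.1 g

m ≈ 144 g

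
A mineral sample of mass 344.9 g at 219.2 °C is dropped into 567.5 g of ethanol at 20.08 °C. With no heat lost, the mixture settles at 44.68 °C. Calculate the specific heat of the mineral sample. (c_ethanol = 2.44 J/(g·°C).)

c ≈ 0.566 J/(g·°C)

m_s c (T_s − T_f) = m_ethanol c_ethanol (T_f − T_0):
344.9×c×(219.2 − 44.68) = 567.5×2.44×(44.68 − 20.08)
60192 c = 34064  ⇒  c ≈ 0.5659 J/(g·°C)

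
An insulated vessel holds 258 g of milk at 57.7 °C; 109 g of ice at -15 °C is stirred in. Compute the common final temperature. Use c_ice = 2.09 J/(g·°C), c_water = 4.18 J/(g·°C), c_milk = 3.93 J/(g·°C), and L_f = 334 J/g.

Energy balance with sensible and latent terms:
warm ice to 0 °C: 109·2.09·(0 − (-15)) = 3417.1; latent heat to melt: 109·334 = 36406; warm the meltwater: 455.62 T; milk: 1013.9(T − 57.7)
1469.6 T = 58504 − 39823 = 18681
T ≈ 12.71 °C (positive, so assuming full melt was valid).

T_f ≈ 12.7 °C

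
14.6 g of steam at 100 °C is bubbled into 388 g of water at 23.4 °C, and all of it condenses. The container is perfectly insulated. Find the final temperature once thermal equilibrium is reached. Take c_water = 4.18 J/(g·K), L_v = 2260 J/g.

Let T be the final temperature. ΣQ_i = 0:
latent heat released on condensation: 14.6·2260 = 32996
  condensed water 100 °C→T: 61.03(T − 100)
  water warms: 388·4.18·(T − 23.4) = 1621.8(T − 23.4)
1682.9 T = 32996 + 6102.8 + 37951 = 77050
T ≈ 45.78 °C (< 100 °C, so full condensation is consistent).

T_f ≈ 45.8 °C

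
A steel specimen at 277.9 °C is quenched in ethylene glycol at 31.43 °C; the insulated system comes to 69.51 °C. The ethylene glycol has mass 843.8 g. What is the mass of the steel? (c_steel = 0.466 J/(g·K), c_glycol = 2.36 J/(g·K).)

m ≈ 781 g

Net heat exchanged in the isolated system is zero:
m×0.466×(69.51 − 277.9) + 843.8×2.36×(69.51 − 31.43) = 0
-97.11 m = -75831
m = -75831/-97.11 ≈ 780.9 g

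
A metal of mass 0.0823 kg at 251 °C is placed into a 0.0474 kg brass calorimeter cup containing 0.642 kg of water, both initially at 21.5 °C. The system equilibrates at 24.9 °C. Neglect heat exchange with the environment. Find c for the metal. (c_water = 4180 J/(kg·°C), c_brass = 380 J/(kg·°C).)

c ≈ 494 J/(kg·°C)

Taking heat into each body as positive, Σ m c ΔT = 0:
0.0823×c×(24.9 − 251) + 0.642×4180×(24.9 − 21.5) + 0.0474×380×(24.9 − 21.5) = 0
-18.61 c = -9185.3
c = -9185.3/-18.61 ≈ 493.6 J/(kg·°C)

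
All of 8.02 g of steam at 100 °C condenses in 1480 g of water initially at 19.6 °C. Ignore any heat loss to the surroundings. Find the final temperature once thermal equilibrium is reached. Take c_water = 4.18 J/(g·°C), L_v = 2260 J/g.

Net heat exchanged in the isolated system is zero:
latent heat released on condensation: 8.02·2260 = 18125
  condensate cools 100→T: 8.02·4.18·(T − 100) = 33.52(T − 100)
  original water: 6186.4(T − 19.6)
6219.9 T = 18125 + 3352.4 + 121253 = 142731
T ≈ 22.95 °C (< 100 °C, so full condensation is consistent).

T_f ≈ 22.9 °C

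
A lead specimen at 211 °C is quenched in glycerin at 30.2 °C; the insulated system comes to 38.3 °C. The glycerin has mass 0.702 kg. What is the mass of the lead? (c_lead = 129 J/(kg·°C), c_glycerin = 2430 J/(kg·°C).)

m ≈ 0.62 kg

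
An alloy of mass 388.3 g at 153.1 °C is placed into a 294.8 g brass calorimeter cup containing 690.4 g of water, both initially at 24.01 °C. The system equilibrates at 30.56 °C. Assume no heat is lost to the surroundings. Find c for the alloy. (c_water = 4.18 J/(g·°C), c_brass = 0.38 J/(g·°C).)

c ≈ 0.413 J/(g·°C)

Heat gained plus heat lost sum to zero:
388.3×c×(30.56 − 153.1) + 690.4×4.18×(30.56 − 24.01) + 294.8×0.38×(30.56 − 24.01) = 0
-47582 c = -19636
c = -19636/-47582 ≈ 0.4127 J/(g·°C)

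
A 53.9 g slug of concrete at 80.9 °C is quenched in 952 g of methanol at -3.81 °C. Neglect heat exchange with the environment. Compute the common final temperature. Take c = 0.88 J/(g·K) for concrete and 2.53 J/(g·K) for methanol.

T_f = Σ m_i c_i T_i / Σ m_i c_i:
T_f = (47.43×80.9 + 2408.6×(-3.81)) / (47.43 + 2408.6)
    = -5339.4 / 2456 ≈ -2.17 °C

T_f ≈ -2.2 °C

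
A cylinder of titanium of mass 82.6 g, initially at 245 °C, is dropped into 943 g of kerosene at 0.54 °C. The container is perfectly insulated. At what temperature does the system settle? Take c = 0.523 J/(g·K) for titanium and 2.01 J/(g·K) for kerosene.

T_f ≈ 6.0 °C

Net heat exchanged in the isolated system is zero:
82.6*0.523*(T − 245) + 943*2.01*(T − 0.54) = 0
(43.2 + 1895.4) T = 43.2*245 + 1895.4*0.54
T = 11607/1938.6 ≈ 5.99 °C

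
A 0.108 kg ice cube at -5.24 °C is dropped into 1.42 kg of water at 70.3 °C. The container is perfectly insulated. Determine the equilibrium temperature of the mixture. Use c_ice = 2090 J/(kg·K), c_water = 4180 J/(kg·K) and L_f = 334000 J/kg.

T_f ≈ 59.5 °C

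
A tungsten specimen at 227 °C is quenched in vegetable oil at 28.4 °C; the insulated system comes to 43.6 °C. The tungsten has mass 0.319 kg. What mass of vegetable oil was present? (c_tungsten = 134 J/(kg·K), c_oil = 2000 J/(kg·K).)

m ≈ 0.258 kg

Heat lost by the tungsten = heat gained by the oil:
0.319·134·(227 − 43.6) = m·2000·(43.6 − 28.4)
30400 m = 7839.6  ⇒  m ≈ 0.2579 kg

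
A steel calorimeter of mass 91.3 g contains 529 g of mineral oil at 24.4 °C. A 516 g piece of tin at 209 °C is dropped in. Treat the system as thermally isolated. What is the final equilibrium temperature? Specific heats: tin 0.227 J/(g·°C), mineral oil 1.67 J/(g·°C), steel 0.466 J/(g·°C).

Conservation of energy gives ΣQ = 0:
516×0.227×(T − 209) + 529×1.67×(T − 24.4) + 91.3×0.466×(T − 24.4) = 0
(117.13 + 883.43 + 42.55) T = 117.13×209 + 883.43×24.4 + 42.55×24.4
T ≈ 45.13 °C

T_f ≈ 45.1 °C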